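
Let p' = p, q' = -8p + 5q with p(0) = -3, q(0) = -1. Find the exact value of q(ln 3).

1197

A = [[1,0],[-8,5]]; eigenvalues λ = 1, 5.
Eigenvectors: (-1,-2) for λ=1, (0,-1) for λ=5.
From the initial condition, c_1 = 3, c_2 = -5.
q(ln 3) = (3)(3^1)(-2) + (-5)(3^5)(-1) = 1197.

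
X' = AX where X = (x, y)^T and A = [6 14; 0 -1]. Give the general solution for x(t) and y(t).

x(t) = -2c_1e^(-t) - c_2e^(6t), y(t) = c_1e^(-t)

Coefficient matrix A = [[6, 14], [0, -1]].
Characteristic polynomial det(A - λI) = λ^2 - 5λ - 6 = 0.
Eigenvalues λ = -1, 6.
For λ=-1: (A-λI) row 1 is [7, 14], so an eigenvector is (-2, 1).
For λ=6: (A-λI) row 1 is [0, 14], so an eigenvector is (-1, 0).
General solution: c_1e^(-t)(-2,1) + c_2e^(6t)(-1,0).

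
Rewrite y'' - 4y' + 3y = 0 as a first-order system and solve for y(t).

y(t) = C_1e^(3t) + C_2e^(t)

Let x_1 = y, x_2 = y'. Then x_1' = x_2 and x_2' = -3x_1 + 4x_2.
A = [[0,1],[-3,4]]; det(A-λI) = λ^2 - 4λ + 3.
Eigenvalues λ = 3, 1 with eigenvectors (1,3), (1,1).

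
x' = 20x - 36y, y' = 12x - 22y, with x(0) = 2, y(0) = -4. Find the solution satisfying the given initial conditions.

x(t) = 32e^(2t) - 30e^(-4t), y(t) = 16e^(2t) - 20e^(-4t)

Coefficient matrix A = [[20, -36], [12, -22]].
Characteristic polynomial det(A - λI) = λ^2 + 2λ - 8 = 0.
Eigenvalues λ = -4, 2.
For λ=-4: (A-λI) row 1 is [24, -36], so an eigenvector is (-3, -2).
For λ=2: (A-λI) row 1 is [18, -36], so an eigenvector is (-2, -1).
General solution: c_1e^(-4t)(-3,-2) + c_2e^(2t)(-2,-1).
Applying x(0)=2, y(0)=-4 gives c_1=10, c_2=-16.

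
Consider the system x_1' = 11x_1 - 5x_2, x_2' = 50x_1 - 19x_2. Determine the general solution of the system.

x_1(t) = K_1e^(-4t)cos(5t) + K_2e^(-4t)sin(5t), x_2(t) = K_1e^(-4t)sin(5t) + 3K_1e^(-4t)cos(5t) + 3K_2e^(-4t)sin(5t) - K_2e^(-4t)cos(5t)

Coefficient matrix A = [[11, -5], [50, -19]].
Characteristic polynomial det(A - λI) = λ^2 + 8λ + 41 = 0.
Eigenvalues λ = -4 ± 5i (complex conjugate pair).
For λ=-4+5i: an eigenvector is (1,3) - i(0,1) = (1, 3 - i).
A real fundamental pair from Re and Im of e^((-4+5i)t)v: X_1 = e^(-4t)(cos(5t)·(1,3) + sin(5t)·(0,1)), X_2 = e^(-4t)(sin(5t)·(1,3) - cos(5t)·(0,1)).
General solution: K_1X_1 + K_2X_2.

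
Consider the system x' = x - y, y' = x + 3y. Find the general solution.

x(t) = C_1e^(2t) + C_2te^(2t) - 3C_2e^(2t), y(t) = -C_1e^(2t) - C_2te^(2t) + 2C_2e^(2t)

Coefficient matrix A = [[1, -1], [1, 3]].
Characteristic polynomial det(A - λI) = λ^2 - 4λ + 4 = 0.
Single eigenvalue λ = 2 with algebraic multiplicity 2.
Eigenvector v = (1,-1); generalized eigenvector w with (A-λI)w=v is (-3,2).
General solution: e^(2t)[C_1·v + C_2·(t·v + w)].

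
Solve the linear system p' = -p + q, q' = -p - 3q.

Coefficient matrix A = [[-1, 1], [-1, -3]].
Characteristic polynomial det(A - λI) = λ^2 + 4λ + 4 = 0.
Single eigenvalue λ = -2 with algebraic multiplicity 2.
Eigenvector v = (1,-1); generalized eigenvector w with (A-λI)w=v is (1,0).
General solution: e^(-2t)[c_1·v + c_2·(t·v + w)].

p(t) = c_1e^(-2t) + c_2te^(-2t) + c_2e^(-2t), q(t) = -c_1e^(-2t) - c_2te^(-2t)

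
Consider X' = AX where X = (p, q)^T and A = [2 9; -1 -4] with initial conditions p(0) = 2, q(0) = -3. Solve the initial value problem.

Coefficient matrix A = [[2, 9], [-1, -4]].
Characteristic polynomial det(A - λI) = λ^2 + 2λ + 1 = 0.
Single eigenvalue λ = -1 with algebraic multiplicity 2.
Eigenvector v = (-3,1); generalized eigenvector w with (A-λI)w=v is (2,-1).
General solution: e^(-t)[K_1·v + K_2·(t·v + w)].
Applying p(0)=2, q(0)=-3 gives K_1=4, K_2=7.

p(t) = -21te^(-t) + 2e^(-t), q(t) = 7te^(-t) - 3e^(-t)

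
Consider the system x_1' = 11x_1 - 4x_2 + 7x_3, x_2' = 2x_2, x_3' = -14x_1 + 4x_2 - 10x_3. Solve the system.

Coefficient matrix A = [[11, -4, 7], [0, 2, 0], [-14, 4, -10]].
det(A - λI) = 0 gives eigenvalues λ = -3, 2, 4.
For λ=-3: eigenvector (1,0,-2).
For λ=2: eigenvector (2,1,-2).
For λ=4: eigenvector (1,0,-1).
General solution: C_1e^(-3t)(1,0,-2) + C_2e^(2t)(2,1,-2) + C_3e^(4t)(1,0,-1).

x_1(t) = C_1e^(-3t) + 2C_2e^(2t) + C_3e^(4t), x_2(t) = C_2e^(2t), x_3(t) = -2C_1e^(-3t) - 2C_2e^(2t) - C_3e^(4t)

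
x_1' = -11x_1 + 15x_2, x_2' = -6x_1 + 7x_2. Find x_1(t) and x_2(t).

Coefficient matrix A = [[-11, 15], [-6, 7]].
Characteristic polynomial det(A - λI) = λ^2 + 4λ + 13 = 0.
Eigenvalues λ = -2 ± 3i (complex conjugate pair).
For λ=-2+3i: an eigenvector is (1,1) - i(2,1) = (1 - 2i, 1 - i).
A real fundamental pair from Re and Im of e^((-2+3i)t)v: X_1 = e^(-2t)(cos(3t)·(1,1) + sin(3t)·(2,1)), X_2 = e^(-2t)(sin(3t)·(1,1) - cos(3t)·(2,1)).
General solution: C_1X_1 + C_2X_2.

x_1(t) = 2C_1e^(-2t)sin(3t) + C_1e^(-2t)cos(3t) + C_2e^(-2t)sin(3t) - 2C_2e^(-2t)cos(3t), x_2(t) = C_1e^(-2t)sin(3t) + C_1e^(-2t)cos(3t) + C_2e^(-2t)sin(3t) - C_2e^(-2t)cos(3t)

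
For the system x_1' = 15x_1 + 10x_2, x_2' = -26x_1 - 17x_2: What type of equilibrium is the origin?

stable spiral

A = [[15,10],[-26,-17]]; det(A-λI) = λ^2 + 2λ + 5.
λ = -1 ± 2i: negative real part.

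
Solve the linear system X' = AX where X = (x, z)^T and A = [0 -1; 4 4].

x(t) = c_1e^(2t) + c_2te^(2t), z(t) = -2c_1e^(2t) - 2c_2te^(2t) - c_2e^(2t)

Coefficient matrix A = [[0, -1], [4, 4]].
Characteristic polynomial det(A - λI) = λ^2 - 4λ + 4 = 0.
Single eigenvalue λ = 2 with algebraic multiplicity 2.
Eigenvector v = (1,-2); generalized eigenvector w with (A-λI)w=v is (0,-1).
General solution: e^(2t)[c_1·v + c_2·(t·v + w)].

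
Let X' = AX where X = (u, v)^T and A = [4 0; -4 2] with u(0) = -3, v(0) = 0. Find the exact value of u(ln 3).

A = [[4,0],[-4,2]]; eigenvalues λ = 4, 2.
Eigenvectors: (-1,2) for λ=4, (0,-1) for λ=2.
From the initial condition, c_1 = 3, c_2 = 6.
u(ln 3) = (3)(3^4)(-1) + (6)(3^2)(0) = -243.

-243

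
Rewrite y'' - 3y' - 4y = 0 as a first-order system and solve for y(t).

Let x_1 = y, x_2 = y'. Then x_1' = x_2 and x_2' = 4x_1 + 3x_2.
A = [[0,1],[4,3]]; det(A-λI) = λ^2 - 3λ - 4.
Eigenvalues λ = -1, 4 with eigenvectors (1,-1), (1,4).

y(t) = C_1e^(-t) + C_2e^(4t)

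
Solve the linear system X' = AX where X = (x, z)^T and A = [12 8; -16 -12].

x(t) = C_1e^(-4t) + C_2e^(4t), z(t) = -2C_1e^(-4t) - C_2e^(4t)

Coefficient matrix A = [[12, 8], [-16, -12]].
Characteristic polynomial det(A - λI) = λ^2 - 16 = 0.
Eigenvalues λ = -4, 4.
For λ=-4: (A-λI) row 1 is [16, 8], so an eigenvector is (1, -2).
For λ=4: (A-λI) row 1 is [8, 8], so an eigenvector is (1, -1).
General solution: C_1e^(-4t)(1,-2) + C_2e^(4t)(1,-1).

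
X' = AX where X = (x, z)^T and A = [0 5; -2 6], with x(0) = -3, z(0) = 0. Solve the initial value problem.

x(t) = 9e^(3t)sin(t) - 3e^(3t)cos(t), z(t) = 6e^(3t)sin(t)

Coefficient matrix A = [[0, 5], [-2, 6]].
Characteristic polynomial det(A - λI) = λ^2 - 6λ + 10 = 0.
Eigenvalues λ = 3 ± i (complex conjugate pair).
For λ=3+i: an eigenvector is (-1,-1) - i(-2,-1) = (-1 + 2i, -1 + i).
A real fundamental pair from Re and Im of e^((3+i)t)v: X_1 = e^(3t)(cos(t)·(-1,-1) + sin(t)·(-2,-1)), X_2 = e^(3t)(sin(t)·(-1,-1) - cos(t)·(-2,-1)).
General solution: K_1X_1 + K_2X_2.
Applying x(0)=-3, z(0)=0 gives K_1=-3, K_2=-3.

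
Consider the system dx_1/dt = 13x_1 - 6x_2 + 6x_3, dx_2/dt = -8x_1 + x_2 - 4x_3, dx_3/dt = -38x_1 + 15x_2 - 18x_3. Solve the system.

Coefficient matrix A = [[13, -6, 6], [-8, 1, -4], [-38, 15, -18]].
det(A - λI) = 0 gives eigenvalues λ = 1, -3, -2.
For λ=1: eigenvector (1,0,-2).
For λ=-3: eigenvector (0,1,1).
For λ=-2: eigenvector (-2,-4,1).
General solution: K_1e^(t)(1,0,-2) + K_2e^(-3t)(0,1,1) + K_3e^(-2t)(-2,-4,1).

x_1(t) = K_1e^(t) - 2K_3e^(-2t), x_2(t) = K_2e^(-3t) - 4K_3e^(-2t), x_3(t) = -2K_1e^(t) + K_2e^(-3t) + K_3e^(-2t)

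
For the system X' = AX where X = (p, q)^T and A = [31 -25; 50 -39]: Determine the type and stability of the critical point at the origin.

A = [[31,-25],[50,-39]]; det(A-λI) = λ^2 + 8λ + 41.
λ = -4 ± 5i: negative real part.

stable spiral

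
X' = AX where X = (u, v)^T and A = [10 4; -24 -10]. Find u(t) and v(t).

Coefficient matrix A = [[10, 4], [-24, -10]].
Characteristic polynomial det(A - λI) = λ^2 - 4 = 0.
Eigenvalues λ = 2, -2.
For λ=2: (A-λI) row 1 is [8, 4], so an eigenvector is (1, -2).
For λ=-2: (A-λI) row 1 is [12, 4], so an eigenvector is (-1, 3).
General solution: c_1e^(2t)(1,-2) + c_2e^(-2t)(-1,3).

u(t) = c_1e^(2t) - c_2e^(-2t), v(t) = -2c_1e^(2t) + 3c_2e^(-2t)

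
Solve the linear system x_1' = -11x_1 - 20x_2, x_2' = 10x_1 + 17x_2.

x_1(t) = c_1e^(3t)sin(2t) - 3c_1e^(3t)cos(2t) - 3c_2e^(3t)sin(2t) - c_2e^(3t)cos(2t), x_2(t) = -c_1e^(3t)sin(2t) + 2c_1e^(3t)cos(2t) + 2c_2e^(3t)sin(2t) + c_2e^(3t)cos(2t)

Coefficient matrix A = [[-11, -20], [10, 17]].
Characteristic polynomial det(A - λI) = λ^2 - 6λ + 13 = 0.
Eigenvalues λ = 3 ± 2i (complex conjugate pair).
For λ=3+2i: an eigenvector is (-3,2) - i(1,-1) = (-3 - i, 2 + i).
A real fundamental pair from Re and Im of e^((3+2i)t)v: X_1 = e^(3t)(cos(2t)·(-3,2) + sin(2t)·(1,-1)), X_2 = e^(3t)(sin(2t)·(-3,2) - cos(2t)·(1,-1)).
General solution: c_1X_1 + c_2X_2.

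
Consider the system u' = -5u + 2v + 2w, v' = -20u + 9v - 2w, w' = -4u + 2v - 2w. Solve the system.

u(t) = K_1e^(-t) - 5K_2e^(t) + 2K_3e^(2t), v(t) = 2K_1e^(-t) - 13K_2e^(t) + 6K_3e^(2t), w(t) = -2K_2e^(t) + K_3e^(2t)

Coefficient matrix A = [[-5, 2, 2], [-20, 9, -2], [-4, 2, -2]].
det(A - λI) = 0 gives eigenvalues λ = -1, 1, 2.
For λ=-1: eigenvector (1,2,0).
For λ=1: eigenvector (-5,-13,-2).
For λ=2: eigenvector (2,6,1).
General solution: K_1e^(-t)(1,2,0) + K_2e^(t)(-5,-13,-2) + K_3e^(2t)(2,6,1).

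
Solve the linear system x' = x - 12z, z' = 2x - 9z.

Coefficient matrix A = [[1, -12], [2, -9]].
Characteristic polynomial det(A - λI) = λ^2 + 8λ + 15 = 0.
Eigenvalues λ = -3, -5.
For λ=-3: (A-λI) row 1 is [4, -12], so an eigenvector is (-3, -1).
For λ=-5: (A-λI) row 1 is [6, -12], so an eigenvector is (2, 1).
General solution: c_1e^(-3t)(-3,-1) + c_2e^(-5t)(2,1).

x(t) = -3c_1e^(-3t) + 2c_2e^(-5t), z(t) = -c_1e^(-3t) + c_2e^(-5t)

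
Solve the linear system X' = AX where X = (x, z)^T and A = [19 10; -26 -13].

x(t) = K_1e^(3t)sin(2t) + 2K_1e^(3t)cos(2t) + 2K_2e^(3t)sin(2t) - K_2e^(3t)cos(2t), z(t) = -2K_1e^(3t)sin(2t) - 3K_1e^(3t)cos(2t) - 3K_2e^(3t)sin(2t) + 2K_2e^(3t)cos(2t)

Coefficient matrix A = [[19, 10], [-26, -13]].
Characteristic polynomial det(A - λI) = λ^2 - 6λ + 13 = 0.
Eigenvalues λ = 3 ± 2i (complex conjugate pair).
For λ=3+2i: an eigenvector is (2,-3) - i(1,-2) = (2 - i, -3 + 2i).
A real fundamental pair from Re and Im of e^((3+2i)t)v: X_1 = e^(3t)(cos(2t)·(2,-3) + sin(2t)·(1,-2)), X_2 = e^(3t)(sin(2t)·(2,-3) - cos(2t)·(1,-2)).
General solution: K_1X_1 + K_2X_2.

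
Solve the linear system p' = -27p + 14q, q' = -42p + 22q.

p(t) = -2c_1e^(-6t) + c_2e^(t), q(t) = -3c_1e^(-6t) + 2c_2e^(t)

Coefficient matrix A = [[-27, 14], [-42, 22]].
Characteristic polynomial det(A - λI) = λ^2 + 5λ - 6 = 0.
Eigenvalues λ = -6, 1.
For λ=-6: (A-λI) row 1 is [-21, 14], so an eigenvector is (-2, -3).
For λ=1: (A-λI) row 1 is [-28, 14], so an eigenvector is (1, 2).
General solution: c_1e^(-6t)(-2,-3) + c_2e^(t)(1,2).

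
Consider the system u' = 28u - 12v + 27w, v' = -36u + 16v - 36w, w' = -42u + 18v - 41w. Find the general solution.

Coefficient matrix A = [[28, -12, 27], [-36, 16, -36], [-42, 18, -41]].
det(A - λI) = 0 gives eigenvalues λ = -2, 4, 1.
For λ=-2: eigenvector (-1,2,2).
For λ=4: eigenvector (-3,3,4).
For λ=1: eigenvector (-1,0,1).
General solution: c_1e^(-2t)(-1,2,2) + c_2e^(4t)(-3,3,4) + c_3e^(t)(-1,0,1).

u(t) = -c_1e^(-2t) - 3c_2e^(4t) - c_3e^(t), v(t) = 2c_1e^(-2t) + 3c_2e^(4t), w(t) = 2c_1e^(-2t) + 4c_2e^(4t) + c_3e^(t)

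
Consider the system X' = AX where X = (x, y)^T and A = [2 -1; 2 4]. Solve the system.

Coefficient matrix A = [[2, -1], [2, 4]].
Characteristic polynomial det(A - λI) = λ^2 - 6λ + 10 = 0.
Eigenvalues λ = 3 ± i (complex conjugate pair).
For λ=3+i: an eigenvector is (-1,1) - i(0,-1) = (-1, 1 + i).
A real fundamental pair from Re and Im of e^((3+i)t)v: X_1 = e^(3t)(cos(t)·(-1,1) + sin(t)·(0,-1)), X_2 = e^(3t)(sin(t)·(-1,1) - cos(t)·(0,-1)).
General solution: C_1X_1 + C_2X_2.

x(t) = -C_1e^(3t)cos(t) - C_2e^(3t)sin(t), y(t) = -C_1e^(3t)sin(t) + C_1e^(3t)cos(t) + C_2e^(3t)sin(t) + C_2e^(3t)cos(t)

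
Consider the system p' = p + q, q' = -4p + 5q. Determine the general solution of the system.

p(t) = -c_1e^(3t) - c_2te^(3t), q(t) = -2c_1e^(3t) - 2c_2te^(3t) - c_2e^(3t)

Coefficient matrix A = [[1, 1], [-4, 5]].
Characteristic polynomial det(A - λI) = λ^2 - 6λ + 9 = 0.
Single eigenvalue λ = 3 with algebraic multiplicity 2.
Eigenvector v = (-1,-2); generalized eigenvector w with (A-λI)w=v is (0,-1).
General solution: e^(3t)[c_1·v + c_2·(t·v + w)].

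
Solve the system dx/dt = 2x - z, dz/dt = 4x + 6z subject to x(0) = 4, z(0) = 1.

Coefficient matrix A = [[2, -1], [4, 6]].
Characteristic polynomial det(A - λI) = λ^2 - 8λ + 16 = 0.
Single eigenvalue λ = 4 with algebraic multiplicity 2.
Eigenvector v = (-1,2); generalized eigenvector w with (A-λI)w=v is (0,1).
General solution: e^(4t)[C_1·v + C_2·(t·v + w)].
Applying x(0)=4, z(0)=1 gives C_1=-4, C_2=9.

x(t) = -9te^(4t) + 4e^(4t), z(t) = 18te^(4t) + e^(4t)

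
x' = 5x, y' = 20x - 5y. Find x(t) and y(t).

Coefficient matrix A = [[5, 0], [20, -5]].
Characteristic polynomial det(A - λI) = λ^2 - 25 = 0.
Eigenvalues λ = 5, -5.
For λ=5: (A-λI) row 2 is [20, -10], so an eigenvector is (1, 2).
For λ=-5: (A-λI) row 1 is [10, 0], so an eigenvector is (0, -1).
General solution: K_1e^(5t)(1,2) + K_2e^(-5t)(0,-1).

x(t) = K_1e^(5t), y(t) = 2K_1e^(5t) - K_2e^(-5t)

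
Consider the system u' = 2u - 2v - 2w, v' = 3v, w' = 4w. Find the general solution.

Coefficient matrix A = [[2, -2, -2], [0, 3, 0], [0, 0, 4]].
det(A - λI) = 0 gives eigenvalues λ = 2, 3, 4.
For λ=2: eigenvector (1,0,0).
For λ=3: eigenvector (-2,1,0).
For λ=4: eigenvector (-1,0,1).
General solution: K_1e^(2t)(1,0,0) + K_2e^(3t)(-2,1,0) + K_3e^(4t)(-1,0,1).

u(t) = K_1e^(2t) - 2K_2e^(3t) - K_3e^(4t), v(t) = K_2e^(3t), w(t) = K_3e^(4t)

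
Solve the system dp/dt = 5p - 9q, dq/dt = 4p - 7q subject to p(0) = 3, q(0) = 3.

Coefficient matrix A = [[5, -9], [4, -7]].
Characteristic polynomial det(A - λI) = λ^2 + 2λ + 1 = 0.
Single eigenvalue λ = -1 with algebraic multiplicity 2.
Eigenvector v = (3,2); generalized eigenvector w with (A-λI)w=v is (2,1).
General solution: e^(-t)[C_1·v + C_2·(t·v + w)].
Applying p(0)=3, q(0)=3 gives C_1=3, C_2=-3.

p(t) = -9te^(-t) + 3e^(-t), q(t) = -6te^(-t) + 3e^(-t)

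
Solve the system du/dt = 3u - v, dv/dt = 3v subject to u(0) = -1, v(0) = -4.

Coefficient matrix A = [[3, -1], [0, 3]].
Characteristic polynomial det(A - λI) = λ^2 - 6λ + 9 = 0.
Single eigenvalue λ = 3 with algebraic multiplicity 2.
Eigenvector v = (-1,0); generalized eigenvector w with (A-λI)w=v is (-3,1).
General solution: e^(3t)[K_1·v + K_2·(t·v + w)].
Applying u(0)=-1, v(0)=-4 gives K_1=13, K_2=-4.

u(t) = 4te^(3t) - e^(3t), v(t) = -4e^(3t)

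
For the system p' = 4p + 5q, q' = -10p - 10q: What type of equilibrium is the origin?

stable spiral

A = [[4,5],[-10,-10]]; det(A-λI) = λ^2 + 6λ + 10.
λ = -3 ± i: negative real part.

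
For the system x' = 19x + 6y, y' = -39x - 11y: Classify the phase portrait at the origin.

A = [[19,6],[-39,-11]]; det(A-λI) = λ^2 - 8λ + 25.
λ = 4 ± 3i: positive real part.

unstable spiral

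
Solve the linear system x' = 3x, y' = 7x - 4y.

x(t) = -K_1e^(3t), y(t) = -K_1e^(3t) + K_2e^(-4t)

Coefficient matrix A = [[3, 0], [7, -4]].
Characteristic polynomial det(A - λI) = λ^2 + λ - 12 = 0.
Eigenvalues λ = 3, -4.
For λ=3: (A-λI) row 2 is [7, -7], so an eigenvector is (-1, -1).
For λ=-4: (A-λI) row 1 is [7, 0], so an eigenvector is (0, 1).
General solution: K_1e^(3t)(-1,-1) + K_2e^(-4t)(0,1).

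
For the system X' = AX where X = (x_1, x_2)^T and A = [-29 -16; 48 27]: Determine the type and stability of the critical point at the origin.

saddle

A = [[-29,-16],[48,27]]; det(A-λI) = λ^2 + 2λ - 15.
λ = -5, 3: opposite signs.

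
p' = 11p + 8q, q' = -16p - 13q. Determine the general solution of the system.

Coefficient matrix A = [[11, 8], [-16, -13]].
Characteristic polynomial det(A - λI) = λ^2 + 2λ - 15 = 0.
Eigenvalues λ = 3, -5.
For λ=3: (A-λI) row 1 is [8, 8], so an eigenvector is (-1, 1).
For λ=-5: (A-λI) row 1 is [16, 8], so an eigenvector is (1, -2).
General solution: C_1e^(3t)(-1,1) + C_2e^(-5t)(1,-2).

p(t) = -C_1e^(3t) + C_2e^(-5t), q(t) = C_1e^(3t) - 2C_2e^(-5t)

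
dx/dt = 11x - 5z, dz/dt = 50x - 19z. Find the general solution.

x(t) = -C_1e^(-4t)cos(5t) - C_2e^(-4t)sin(5t), z(t) = -C_1e^(-4t)sin(5t) - 3C_1e^(-4t)cos(5t) - 3C_2e^(-4t)sin(5t) + C_2e^(-4t)cos(5t)

Coefficient matrix A = [[11, -5], [50, -19]].
Characteristic polynomial det(A - λI) = λ^2 + 8λ + 41 = 0.
Eigenvalues λ = -4 ± 5i (complex conjugate pair).
For λ=-4+5i: an eigenvector is (-1,-3) - i(0,-1) = (-1, -3 + i).
A real fundamental pair from Re and Im of e^((-4+5i)t)v: X_1 = e^(-4t)(cos(5t)·(-1,-3) + sin(5t)·(0,-1)), X_2 = e^(-4t)(sin(5t)·(-1,-3) - cos(5t)·(0,-1)).
General solution: C_1X_1 + C_2X_2.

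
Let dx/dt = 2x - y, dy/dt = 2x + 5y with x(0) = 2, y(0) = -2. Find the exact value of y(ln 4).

A = [[2,-1],[2,5]]; eigenvalues λ = 3, 4.
Eigenvectors: (-1,1) for λ=3, (1,-2) for λ=4.
From the initial condition, c_1 = -2, c_2 = 0.
y(ln 4) = (-2)(4^3)(1) + (0)(4^4)(-2) = -128.

-128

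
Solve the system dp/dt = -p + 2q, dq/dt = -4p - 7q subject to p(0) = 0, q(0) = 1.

Coefficient matrix A = [[-1, 2], [-4, -7]].
Characteristic polynomial det(A - λI) = λ^2 + 8λ + 15 = 0.
Eigenvalues λ = -5, -3.
For λ=-5: (A-λI) row 1 is [4, 2], so an eigenvector is (1, -2).
For λ=-3: (A-λI) row 1 is [2, 2], so an eigenvector is (1, -1).
General solution: C_1e^(-5t)(1,-2) + C_2e^(-3t)(1,-1).
Applying p(0)=0, q(0)=1 gives C_1=-1, C_2=1.

p(t) = e^(-3t) - e^(-5t), q(t) = -e^(-3t) + 2e^(-5t)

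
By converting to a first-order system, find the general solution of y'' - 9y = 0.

y(t) = K_1e^(3t) + K_2e^(-3t)

Let x_1 = y, x_2 = y'. Then x_1' = x_2 and x_2' = 9x_1.
A = [[0,1],[9,0]]; det(A-λI) = λ^2 - 9.
Eigenvalues λ = 3, -3 with eigenvectors (1,3), (1,-3).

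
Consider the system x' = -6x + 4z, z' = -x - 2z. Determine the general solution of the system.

x(t) = -2C_1e^(-4t) - 2C_2te^(-4t) - 3C_2e^(-4t), z(t) = -C_1e^(-4t) - C_2te^(-4t) - 2C_2e^(-4t)

Coefficient matrix A = [[-6, 4], [-1, -2]].
Characteristic polynomial det(A - λI) = λ^2 + 8λ + 16 = 0.
Single eigenvalue λ = -4 with algebraic multiplicity 2.
Eigenvector v = (-2,-1); generalized eigenvector w with (A-λI)w=v is (-3,-2).
General solution: e^(-4t)[C_1·v + C_2·(t·v + w)].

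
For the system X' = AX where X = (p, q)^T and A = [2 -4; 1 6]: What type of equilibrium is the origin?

unstable improper node

A = [[2,-4],[1,6]]; det(A-λI) = λ^2 - 8λ + 16.
repeated λ = 4 with a single eigenvector.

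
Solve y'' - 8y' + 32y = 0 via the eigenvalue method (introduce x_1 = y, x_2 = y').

Let x_1 = y, x_2 = y'. Then x_1' = x_2 and x_2' = -32x_1 + 8x_2.
A = [[0,1],[-32,8]]; det(A-λI) = λ^2 - 8λ + 32.
Eigenvalues λ = 4 ± 4i.

y(t) = c_1e^(4t)cos(4t) + c_2e^(4t)sin(4t)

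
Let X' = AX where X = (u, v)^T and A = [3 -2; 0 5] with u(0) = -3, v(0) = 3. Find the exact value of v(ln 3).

A = [[3,-2],[0,5]]; eigenvalues λ = 5, 3.
Eigenvectors: (-1,1) for λ=5, (1,0) for λ=3.
From the initial condition, c_1 = 3, c_2 = 0.
v(ln 3) = (3)(3^5)(1) + (0)(3^3)(0) = 729.

729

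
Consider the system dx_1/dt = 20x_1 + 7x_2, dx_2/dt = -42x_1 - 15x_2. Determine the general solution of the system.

Coefficient matrix A = [[20, 7], [-42, -15]].
Characteristic polynomial det(A - λI) = λ^2 - 5λ - 6 = 0.
Eigenvalues λ = 6, -1.
For λ=6: (A-λI) row 1 is [14, 7], so an eigenvector is (-1, 2).
For λ=-1: (A-λI) row 1 is [21, 7], so an eigenvector is (-1, 3).
General solution: K_1e^(6t)(-1,2) + K_2e^(-t)(-1,3).

x_1(t) = -K_1e^(6t) - K_2e^(-t), x_2(t) = 2K_1e^(6t) + 3K_2e^(-t)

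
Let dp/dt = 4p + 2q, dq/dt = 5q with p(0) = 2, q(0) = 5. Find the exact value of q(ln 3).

A = [[4,2],[0,5]]; eigenvalues λ = 5, 4.
Eigenvectors: (2,1) for λ=5, (1,0) for λ=4.
From the initial condition, c_1 = 5, c_2 = -8.
q(ln 3) = (5)(3^5)(1) + (-8)(3^4)(0) = 1215.

1215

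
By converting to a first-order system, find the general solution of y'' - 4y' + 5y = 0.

Let x_1 = y, x_2 = y'. Then x_1' = x_2 and x_2' = -5x_1 + 4x_2.
A = [[0,1],[-5,4]]; det(A-λI) = λ^2 - 4λ + 5.
Eigenvalues λ = 2 ± i.

y(t) = C_1e^(2t)cos(t) + C_2e^(2t)sin(t)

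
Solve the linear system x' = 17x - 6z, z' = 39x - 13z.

Coefficient matrix A = [[17, -6], [39, -13]].
Characteristic polynomial det(A - λI) = λ^2 - 4λ + 13 = 0.
Eigenvalues λ = 2 ± 3i (complex conjugate pair).
For λ=2+3i: an eigenvector is (1,3) - i(-1,-2) = (1 + i, 3 + 2i).
A real fundamental pair from Re and Im of e^((2+3i)t)v: X_1 = e^(2t)(cos(3t)·(1,3) + sin(3t)·(-1,-2)), X_2 = e^(2t)(sin(3t)·(1,3) - cos(3t)·(-1,-2)).
General solution: K_1X_1 + K_2X_2.

x(t) = -K_1e^(2t)sin(3t) + K_1e^(2t)cos(3t) + K_2e^(2t)sin(3t) + K_2e^(2t)cos(3t), z(t) = -2K_1e^(2t)sin(3t) + 3K_1e^(2t)cos(3t) + 3K_2e^(2t)sin(3t) + 2K_2e^(2t)cos(3t)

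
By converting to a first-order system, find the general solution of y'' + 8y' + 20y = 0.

Let x_1 = y, x_2 = y'. Then x_1' = x_2 and x_2' = -20x_1 - 8x_2.
A = [[0,1],[-20,-8]]; det(A-λI) = λ^2 + 8λ + 20.
Eigenvalues λ = -4 ± 2i.

y(t) = c_1e^(-4t)cos(2t) + c_2e^(-4t)sin(2t)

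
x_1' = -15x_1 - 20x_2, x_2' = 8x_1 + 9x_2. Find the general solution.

x_1(t) = C_1e^(-3t)sin(4t) - 2C_1e^(-3t)cos(4t) - 2C_2e^(-3t)sin(4t) - C_2e^(-3t)cos(4t), x_2(t) = -C_1e^(-3t)sin(4t) + C_1e^(-3t)cos(4t) + C_2e^(-3t)sin(4t) + C_2e^(-3t)cos(4t)

Coefficient matrix A = [[-15, -20], [8, 9]].
Characteristic polynomial det(A - λI) = λ^2 + 6λ + 25 = 0.
Eigenvalues λ = -3 ± 4i (complex conjugate pair).
For λ=-3+4i: an eigenvector is (-2,1) - i(1,-1) = (-2 - i, 1 + i).
A real fundamental pair from Re and Im of e^((-3+4i)t)v: X_1 = e^(-3t)(cos(4t)·(-2,1) + sin(4t)·(1,-1)), X_2 = e^(-3t)(sin(4t)·(-2,1) - cos(4t)·(1,-1)).
General solution: C_1X_1 + C_2X_2.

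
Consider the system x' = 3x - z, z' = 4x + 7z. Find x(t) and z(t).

Coefficient matrix A = [[3, -1], [4, 7]].
Characteristic polynomial det(A - λI) = λ^2 - 10λ + 25 = 0.
Single eigenvalue λ = 5 with algebraic multiplicity 2.
Eigenvector v = (1,-2); generalized eigenvector w with (A-λI)w=v is (-2,3).
General solution: e^(5t)[C_1·v + C_2·(t·v + w)].

x(t) = C_1e^(5t) + C_2te^(5t) - 2C_2e^(5t), z(t) = -2C_1e^(5t) - 2C_2te^(5t) + 3C_2e^(5t)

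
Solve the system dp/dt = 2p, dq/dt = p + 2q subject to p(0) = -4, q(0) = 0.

p(t) = -4e^(2t), q(t) = -4te^(2t)

Coefficient matrix A = [[2, 0], [1, 2]].
Characteristic polynomial det(A - λI) = λ^2 - 4λ + 4 = 0.
Single eigenvalue λ = 2 with algebraic multiplicity 2.
Eigenvector v = (0,1); generalized eigenvector w with (A-λI)w=v is (1,-3).
General solution: e^(2t)[C_1·v + C_2·(t·v + w)].
Applying p(0)=-4, q(0)=0 gives C_1=-12, C_2=-4.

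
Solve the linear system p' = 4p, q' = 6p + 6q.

p(t) = -C_2e^(4t), q(t) = -C_1e^(6t) + 3C_2e^(4t)

Coefficient matrix A = [[4, 0], [6, 6]].
Characteristic polynomial det(A - λI) = λ^2 - 10λ + 24 = 0.
Eigenvalues λ = 6, 4.
For λ=6: (A-λI) row 1 is [-2, 0], so an eigenvector is (0, -1).
For λ=4: (A-λI) row 2 is [6, 2], so an eigenvector is (-1, 3).
General solution: C_1e^(6t)(0,-1) + C_2e^(4t)(-1,3).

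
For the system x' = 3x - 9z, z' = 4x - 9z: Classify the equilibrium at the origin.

A = [[3,-9],[4,-9]]; det(A-λI) = λ^2 + 6λ + 9.
repeated λ = -3 with a single eigenvector.

stable improper node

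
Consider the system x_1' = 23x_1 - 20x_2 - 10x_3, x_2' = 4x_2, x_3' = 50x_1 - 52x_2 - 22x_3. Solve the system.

x_1(t) = K_2e^(3t) + 2K_3e^(-2t), x_2(t) = K_1e^(4t), x_3(t) = -2K_1e^(4t) + 2K_2e^(3t) + 5K_3e^(-2t)

Coefficient matrix A = [[23, -20, -10], [0, 4, 0], [50, -52, -22]].
det(A - λI) = 0 gives eigenvalues λ = 4, 3, -2.
For λ=4: eigenvector (0,1,-2).
For λ=3: eigenvector (1,0,2).
For λ=-2: eigenvector (2,0,5).
General solution: K_1e^(4t)(0,1,-2) + K_2e^(3t)(1,0,2) + K_3e^(-2t)(2,0,5).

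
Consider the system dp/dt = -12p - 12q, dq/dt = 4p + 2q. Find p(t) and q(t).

p(t) = 3C_1e^(-4t) - 2C_2e^(-6t), q(t) = -2C_1e^(-4t) + C_2e^(-6t)

Coefficient matrix A = [[-12, -12], [4, 2]].
Characteristic polynomial det(A - λI) = λ^2 + 10λ + 24 = 0.
Eigenvalues λ = -4, -6.
For λ=-4: (A-λI) row 1 is [-8, -12], so an eigenvector is (3, -2).
For λ=-6: (A-λI) row 1 is [-6, -12], so an eigenvector is (-2, 1).
General solution: C_1e^(-4t)(3,-2) + C_2e^(-6t)(-2,1).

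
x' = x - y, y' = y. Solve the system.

Coefficient matrix A = [[1, -1], [0, 1]].
Characteristic polynomial det(A - λI) = λ^2 - 2λ + 1 = 0.
Single eigenvalue λ = 1 with algebraic multiplicity 2.
Eigenvector v = (1,0); generalized eigenvector w with (A-λI)w=v is (-3,-1).
General solution: e^(t)[c_1·v + c_2·(t·v + w)].

x(t) = c_1e^(t) + c_2te^(t) - 3c_2e^(t), y(t) = -c_2e^(t)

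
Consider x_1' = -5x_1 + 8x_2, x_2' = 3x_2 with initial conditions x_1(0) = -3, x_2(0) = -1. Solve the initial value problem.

Coefficient matrix A = [[-5, 8], [0, 3]].
Characteristic polynomial det(A - λI) = λ^2 + 2λ - 15 = 0.
Eigenvalues λ = -5, 3.
For λ=-5: (A-λI) row 1 is [0, 8], so an eigenvector is (-1, 0).
For λ=3: (A-λI) row 1 is [-8, 8], so an eigenvector is (1, 1).
General solution: C_1e^(-5t)(-1,0) + C_2e^(3t)(1,1).
Applying x_1(0)=-3, x_2(0)=-1 gives C_1=2, C_2=-1.

x_1(t) = -e^(3t) - 2e^(-5t), x_2(t) = -e^(3t)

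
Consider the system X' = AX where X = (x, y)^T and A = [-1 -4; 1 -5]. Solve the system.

x(t) = -2K_1e^(-3t) - 2K_2te^(-3t) - 3K_2e^(-3t), y(t) = -K_1e^(-3t) - K_2te^(-3t) - K_2e^(-3t)

Coefficient matrix A = [[-1, -4], [1, -5]].
Characteristic polynomial det(A - λI) = λ^2 + 6λ + 9 = 0.
Single eigenvalue λ = -3 with algebraic multiplicity 2.
Eigenvector v = (-2,-1); generalized eigenvector w with (A-λI)w=v is (-3,-1).
General solution: e^(-3t)[K_1·v + K_2·(t·v + w)].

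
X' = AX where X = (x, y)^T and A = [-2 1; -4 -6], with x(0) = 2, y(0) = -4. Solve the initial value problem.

Coefficient matrix A = [[-2, 1], [-4, -6]].
Characteristic polynomial det(A - λI) = λ^2 + 8λ + 16 = 0.
Single eigenvalue λ = -4 with algebraic multiplicity 2.
Eigenvector v = (1,-2); generalized eigenvector w with (A-λI)w=v is (1,-1).
General solution: e^(-4t)[K_1·v + K_2·(t·v + w)].
Applying x(0)=2, y(0)=-4 gives K_1=2, K_2=0.

x(t) = 2e^(-4t), y(t) = -4e^(-4t)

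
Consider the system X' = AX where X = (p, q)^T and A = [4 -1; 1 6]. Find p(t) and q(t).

Coefficient matrix A = [[4, -1], [1, 6]].
Characteristic polynomial det(A - λI) = λ^2 - 10λ + 25 = 0.
Single eigenvalue λ = 5 with algebraic multiplicity 2.
Eigenvector v = (-1,1); generalized eigenvector w with (A-λI)w=v is (3,-2).
General solution: e^(5t)[c_1·v + c_2·(t·v + w)].

p(t) = -c_1e^(5t) - c_2te^(5t) + 3c_2e^(5t), q(t) = c_1e^(5t) + c_2te^(5t) - 2c_2e^(5t)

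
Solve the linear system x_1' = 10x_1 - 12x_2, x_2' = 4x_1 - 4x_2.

x_1(t) = -3K_1e^(2t) - 2K_2e^(4t), x_2(t) = -2K_1e^(2t) - K_2e^(4t)

Coefficient matrix A = [[10, -12], [4, -4]].
Characteristic polynomial det(A - λI) = λ^2 - 6λ + 8 = 0.
Eigenvalues λ = 2, 4.
For λ=2: (A-λI) row 1 is [8, -12], so an eigenvector is (-3, -2).
For λ=4: (A-λI) row 1 is [6, -12], so an eigenvector is (-2, -1).
General solution: K_1e^(2t)(-3,-2) + K_2e^(4t)(-2,-1).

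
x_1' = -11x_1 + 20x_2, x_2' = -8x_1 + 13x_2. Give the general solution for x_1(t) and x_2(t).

x_1(t) = 2C_1e^(t)sin(4t) + C_1e^(t)cos(4t) + C_2e^(t)sin(4t) - 2C_2e^(t)cos(4t), x_2(t) = C_1e^(t)sin(4t) + C_1e^(t)cos(4t) + C_2e^(t)sin(4t) - C_2e^(t)cos(4t)

Coefficient matrix A = [[-11, 20], [-8, 13]].
Characteristic polynomial det(A - λI) = λ^2 - 2λ + 17 = 0.
Eigenvalues λ = 1 ± 4i (complex conjugate pair).
For λ=1+4i: an eigenvector is (1,1) - i(2,1) = (1 - 2i, 1 - i).
A real fundamental pair from Re and Im of e^((1+4i)t)v: X_1 = e^(t)(cos(4t)·(1,1) + sin(4t)·(2,1)), X_2 = e^(t)(sin(4t)·(1,1) - cos(4t)·(2,1)).
General solution: C_1X_1 + C_2X_2.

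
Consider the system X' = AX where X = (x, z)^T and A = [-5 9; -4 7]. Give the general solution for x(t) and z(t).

x(t) = -3C_1e^(t) - 3C_2te^(t) - C_2e^(t), z(t) = -2C_1e^(t) - 2C_2te^(t) - C_2e^(t)

Coefficient matrix A = [[-5, 9], [-4, 7]].
Characteristic polynomial det(A - λI) = λ^2 - 2λ + 1 = 0.
Single eigenvalue λ = 1 with algebraic multiplicity 2.
Eigenvector v = (-3,-2); generalized eigenvector w with (A-λI)w=v is (-1,-1).
General solution: e^(t)[C_1·v + C_2·(t·v + w)].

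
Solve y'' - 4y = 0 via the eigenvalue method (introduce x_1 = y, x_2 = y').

Let x_1 = y, x_2 = y'. Then x_1' = x_2 and x_2' = 4x_1.
A = [[0,1],[4,0]]; det(A-λI) = λ^2 - 4.
Eigenvalues λ = -2, 2 with eigenvectors (1,-2), (1,2).

y(t) = c_1e^(-2t) + c_2e^(2t)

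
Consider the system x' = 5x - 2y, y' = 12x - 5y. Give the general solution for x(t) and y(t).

x(t) = -C_1e^(-t) + C_2e^(t), y(t) = -3C_1e^(-t) + 2C_2e^(t)

Coefficient matrix A = [[5, -2], [12, -5]].
Characteristic polynomial det(A - λI) = λ^2 - 1 = 0.
Eigenvalues λ = -1, 1.
For λ=-1: (A-λI) row 1 is [6, -2], so an eigenvector is (-1, -3).
For λ=1: (A-λI) row 1 is [4, -2], so an eigenvector is (1, 2).
General solution: C_1e^(-t)(-1,-3) + C_2e^(t)(1,2).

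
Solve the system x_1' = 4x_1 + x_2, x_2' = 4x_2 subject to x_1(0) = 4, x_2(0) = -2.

Coefficient matrix A = [[4, 1], [0, 4]].
Characteristic polynomial det(A - λI) = λ^2 - 8λ + 16 = 0.
Single eigenvalue λ = 4 with algebraic multiplicity 2.
Eigenvector v = (1,0); generalized eigenvector w with (A-λI)w=v is (-3,1).
General solution: e^(4t)[c_1·v + c_2·(t·v + w)].
Applying x_1(0)=4, x_2(0)=-2 gives c_1=-2, c_2=-2.

x_1(t) = -2te^(4t) + 4e^(4t), x_2(t) = -2e^(4t)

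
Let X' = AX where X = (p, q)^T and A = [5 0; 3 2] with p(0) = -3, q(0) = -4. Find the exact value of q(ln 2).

A = [[5,0],[3,2]]; eigenvalues λ = 5, 2.
Eigenvectors: (1,1) for λ=5, (0,-1) for λ=2.
From the initial condition, c_1 = -3, c_2 = 1.
q(ln 2) = (-3)(2^5)(1) + (1)(2^2)(-1) = -100.

-100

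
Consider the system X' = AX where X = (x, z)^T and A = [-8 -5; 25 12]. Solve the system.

x(t) = -c_1e^(2t)cos(5t) - c_2e^(2t)sin(5t), z(t) = -c_1e^(2t)sin(5t) + 2c_1e^(2t)cos(5t) + 2c_2e^(2t)sin(5t) + c_2e^(2t)cos(5t)

Coefficient matrix A = [[-8, -5], [25, 12]].
Characteristic polynomial det(A - λI) = λ^2 - 4λ + 29 = 0.
Eigenvalues λ = 2 ± 5i (complex conjugate pair).
For λ=2+5i: an eigenvector is (-1,2) - i(0,-1) = (-1, 2 + i).
A real fundamental pair from Re and Im of e^((2+5i)t)v: X_1 = e^(2t)(cos(5t)·(-1,2) + sin(5t)·(0,-1)), X_2 = e^(2t)(sin(5t)·(-1,2) - cos(5t)·(0,-1)).
General solution: c_1X_1 + c_2X_2.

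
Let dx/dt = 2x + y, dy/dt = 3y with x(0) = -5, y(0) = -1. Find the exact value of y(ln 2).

-8

A = [[2,1],[0,3]]; eigenvalues λ = 2, 3.
Eigenvectors: (-1,0) for λ=2, (1,1) for λ=3.
From the initial condition, c_1 = 4, c_2 = -1.
y(ln 2) = (4)(2^2)(0) + (-1)(2^3)(1) = -8.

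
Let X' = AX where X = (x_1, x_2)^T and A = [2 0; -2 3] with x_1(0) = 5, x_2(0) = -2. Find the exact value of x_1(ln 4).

A = [[2,0],[-2,3]]; eigenvalues λ = 2, 3.
Eigenvectors: (1,2) for λ=2, (0,1) for λ=3.
From the initial condition, c_1 = 5, c_2 = -12.
x_1(ln 4) = (5)(4^2)(1) + (-12)(4^3)(0) = 80.

80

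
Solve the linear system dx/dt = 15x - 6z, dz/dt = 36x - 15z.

x(t) = C_1e^(3t) - C_2e^(-3t), z(t) = 2C_1e^(3t) - 3C_2e^(-3t)

Coefficient matrix A = [[15, -6], [36, -15]].
Characteristic polynomial det(A - λI) = λ^2 - 9 = 0.
Eigenvalues λ = 3, -3.
For λ=3: (A-λI) row 1 is [12, -6], so an eigenvector is (1, 2).
For λ=-3: (A-λI) row 1 is [18, -6], so an eigenvector is (-1, -3).
General solution: C_1e^(3t)(1,2) + C_2e^(-3t)(-1,-3).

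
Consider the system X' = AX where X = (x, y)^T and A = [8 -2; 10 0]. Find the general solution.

Coefficient matrix A = [[8, -2], [10, 0]].
Characteristic polynomial det(A - λI) = λ^2 - 8λ + 20 = 0.
Eigenvalues λ = 4 ± 2i (complex conjugate pair).
For λ=4+2i: an eigenvector is (-1,-2) - i(0,-1) = (-1, -2 + i).
A real fundamental pair from Re and Im of e^((4+2i)t)v: X_1 = e^(4t)(cos(2t)·(-1,-2) + sin(2t)·(0,-1)), X_2 = e^(4t)(sin(2t)·(-1,-2) - cos(2t)·(0,-1)).
General solution: K_1X_1 + K_2X_2.

x(t) = -K_1e^(4t)cos(2t) - K_2e^(4t)sin(2t), y(t) = -K_1e^(4t)sin(2t) - 2K_1e^(4t)cos(2t) - 2K_2e^(4t)sin(2t) + K_2e^(4t)cos(2t)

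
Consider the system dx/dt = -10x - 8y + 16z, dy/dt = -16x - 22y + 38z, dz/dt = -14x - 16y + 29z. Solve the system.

Coefficient matrix A = [[-10, -8, 16], [-16, -22, 38], [-14, -16, 29]].
det(A - λI) = 0 gives eigenvalues λ = -3, 2, -2.
For λ=-3: eigenvector (0,2,1).
For λ=2: eigenvector (-2,-5,-4).
For λ=-2: eigenvector (1,3,2).
General solution: C_1e^(-3t)(0,2,1) + C_2e^(2t)(-2,-5,-4) + C_3e^(-2t)(1,3,2).

x(t) = -2C_2e^(2t) + C_3e^(-2t), y(t) = 2C_1e^(-3t) - 5C_2e^(2t) + 3C_3e^(-2t), z(t) = C_1e^(-3t) - 4C_2e^(2t) + 2C_3e^(-2t)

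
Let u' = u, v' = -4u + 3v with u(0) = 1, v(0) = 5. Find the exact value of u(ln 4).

A = [[1,0],[-4,3]]; eigenvalues λ = 1, 3.
Eigenvectors: (1,2) for λ=1, (0,-1) for λ=3.
From the initial condition, c_1 = 1, c_2 = -3.
u(ln 4) = (1)(4^1)(1) + (-3)(4^3)(0) = 4.

4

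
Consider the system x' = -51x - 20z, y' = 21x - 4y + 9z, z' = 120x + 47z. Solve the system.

Coefficient matrix A = [[-51, 0, -20], [21, -4, 9], [120, 0, 47]].
det(A - λI) = 0 gives eigenvalues λ = -4, -3, -1.
For λ=-4: eigenvector (0,1,0).
For λ=-3: eigenvector (5,-3,-12).
For λ=-1: eigenvector (-2,1,5).
General solution: c_1e^(-4t)(0,1,0) + c_2e^(-3t)(5,-3,-12) + c_3e^(-t)(-2,1,5).

x(t) = 5c_2e^(-3t) - 2c_3e^(-t), y(t) = c_1e^(-4t) - 3c_2e^(-3t) + c_3e^(-t), z(t) = -12c_2e^(-3t) + 5c_3e^(-t)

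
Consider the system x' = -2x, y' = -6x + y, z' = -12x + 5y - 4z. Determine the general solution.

x(t) = c_1e^(-2t), y(t) = 2c_1e^(-2t) + c_2e^(t), z(t) = -c_1e^(-2t) + c_2e^(t) + c_3e^(-4t)

Coefficient matrix A = [[-2, 0, 0], [-6, 1, 0], [-12, 5, -4]].
det(A - λI) = 0 gives eigenvalues λ = -2, 1, -4.
For λ=-2: eigenvector (1,2,-1).
For λ=1: eigenvector (0,1,1).
For λ=-4: eigenvector (0,0,1).
General solution: c_1e^(-2t)(1,2,-1) + c_2e^(t)(0,1,1) + c_3e^(-4t)(0,0,1).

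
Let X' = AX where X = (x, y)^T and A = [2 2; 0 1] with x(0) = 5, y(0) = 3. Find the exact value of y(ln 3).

9

A = [[2,2],[0,1]]; eigenvalues λ = 2, 1.
Eigenvectors: (-1,0) for λ=2, (2,-1) for λ=1.
From the initial condition, c_1 = -11, c_2 = -3.
y(ln 3) = (-11)(3^2)(0) + (-3)(3^1)(-1) = 9.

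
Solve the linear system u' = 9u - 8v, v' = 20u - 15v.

u(t) = K_1e^(-3t)sin(4t) - K_1e^(-3t)cos(4t) - K_2e^(-3t)sin(4t) - K_2e^(-3t)cos(4t), v(t) = K_1e^(-3t)sin(4t) - 2K_1e^(-3t)cos(4t) - 2K_2e^(-3t)sin(4t) - K_2e^(-3t)cos(4t)

Coefficient matrix A = [[9, -8], [20, -15]].
Characteristic polynomial det(A - λI) = λ^2 + 6λ + 25 = 0.
Eigenvalues λ = -3 ± 4i (complex conjugate pair).
For λ=-3+4i: an eigenvector is (-1,-2) - i(1,1) = (-1 - i, -2 - i).
A real fundamental pair from Re and Im of e^((-3+4i)t)v: X_1 = e^(-3t)(cos(4t)·(-1,-2) + sin(4t)·(1,1)), X_2 = e^(-3t)(sin(4t)·(-1,-2) - cos(4t)·(1,1)).
General solution: K_1X_1 + K_2X_2.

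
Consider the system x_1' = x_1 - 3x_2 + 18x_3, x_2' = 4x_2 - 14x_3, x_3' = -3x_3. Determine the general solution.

x_1(t) = c_1e^(t) - c_2e^(4t) - 3c_3e^(-3t), x_2(t) = c_2e^(4t) + 2c_3e^(-3t), x_3(t) = c_3e^(-3t)

Coefficient matrix A = [[1, -3, 18], [0, 4, -14], [0, 0, -3]].
det(A - λI) = 0 gives eigenvalues λ = 1, 4, -3.
For λ=1: eigenvector (1,0,0).
For λ=4: eigenvector (-1,1,0).
For λ=-3: eigenvector (-3,2,1).
General solution: c_1e^(t)(1,0,0) + c_2e^(4t)(-1,1,0) + c_3e^(-3t)(-3,2,1).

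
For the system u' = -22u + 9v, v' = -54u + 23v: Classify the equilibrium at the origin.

A = [[-22,9],[-54,23]]; det(A-λI) = λ^2 - λ - 20.
λ = -4, 5: opposite signs.

saddle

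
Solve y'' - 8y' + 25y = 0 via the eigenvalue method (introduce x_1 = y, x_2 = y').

Let x_1 = y, x_2 = y'. Then x_1' = x_2 and x_2' = -25x_1 + 8x_2.
A = [[0,1],[-25,8]]; det(A-λI) = λ^2 - 8λ + 25.
Eigenvalues λ = 4 ± 3i.

y(t) = C_1e^(4t)cos(3t) + C_2e^(4t)sin(3t)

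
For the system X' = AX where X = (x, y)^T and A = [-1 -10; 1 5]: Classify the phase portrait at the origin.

A = [[-1,-10],[1,5]]; det(A-λI) = λ^2 - 4λ + 5.
λ = 2 ± i: positive real part.

unstable spiral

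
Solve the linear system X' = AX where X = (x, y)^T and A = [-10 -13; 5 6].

x(t) = 3K_1e^(-2t)sin(t) - 2K_1e^(-2t)cos(t) - 2K_2e^(-2t)sin(t) - 3K_2e^(-2t)cos(t), y(t) = -2K_1e^(-2t)sin(t) + K_1e^(-2t)cos(t) + K_2e^(-2t)sin(t) + 2K_2e^(-2t)cos(t)

Coefficient matrix A = [[-10, -13], [5, 6]].
Characteristic polynomial det(A - λI) = λ^2 + 4λ + 5 = 0.
Eigenvalues λ = -2 ± i (complex conjugate pair).
For λ=-2+i: an eigenvector is (-2,1) - i(3,-2) = (-2 - 3i, 1 + 2i).
A real fundamental pair from Re and Im of e^((-2+i)t)v: X_1 = e^(-2t)(cos(t)·(-2,1) + sin(t)·(3,-2)), X_2 = e^(-2t)(sin(t)·(-2,1) - cos(t)·(3,-2)).
General solution: K_1X_1 + K_2X_2.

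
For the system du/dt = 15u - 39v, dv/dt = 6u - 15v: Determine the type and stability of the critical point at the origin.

A = [[15,-39],[6,-15]]; det(A-λI) = λ^2 + 9.
λ = 0 ± 3i: zero real part.

center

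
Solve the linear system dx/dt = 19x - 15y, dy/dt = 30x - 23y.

Coefficient matrix A = [[19, -15], [30, -23]].
Characteristic polynomial det(A - λI) = λ^2 + 4λ + 13 = 0.
Eigenvalues λ = -2 ± 3i (complex conjugate pair).
For λ=-2+3i: an eigenvector is (-1,-1) - i(-2,-3) = (-1 + 2i, -1 + 3i).
A real fundamental pair from Re and Im of e^((-2+3i)t)v: X_1 = e^(-2t)(cos(3t)·(-1,-1) + sin(3t)·(-2,-3)), X_2 = e^(-2t)(sin(3t)·(-1,-1) - cos(3t)·(-2,-3)).
General solution: C_1X_1 + C_2X_2.

x(t) = -2C_1e^(-2t)sin(3t) - C_1e^(-2t)cos(3t) - C_2e^(-2t)sin(3t) + 2C_2e^(-2t)cos(3t), y(t) = -3C_1e^(-2t)sin(3t) - C_1e^(-2t)cos(3t) - C_2e^(-2t)sin(3t) + 3C_2e^(-2t)cos(3t)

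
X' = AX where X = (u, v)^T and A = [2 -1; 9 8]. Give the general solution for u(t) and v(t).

u(t) = -C_1e^(5t) - C_2te^(5t) + C_2e^(5t), v(t) = 3C_1e^(5t) + 3C_2te^(5t) - 2C_2e^(5t)

Coefficient matrix A = [[2, -1], [9, 8]].
Characteristic polynomial det(A - λI) = λ^2 - 10λ + 25 = 0.
Single eigenvalue λ = 5 with algebraic multiplicity 2.
Eigenvector v = (-1,3); generalized eigenvector w with (A-λI)w=v is (1,-2).
General solution: e^(5t)[C_1·v + C_2·(t·v + w)].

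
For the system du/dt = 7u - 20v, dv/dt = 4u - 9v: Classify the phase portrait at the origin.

stable spiral

A = [[7,-20],[4,-9]]; det(A-λI) = λ^2 + 2λ + 17.
λ = -1 ± 4i: negative real part.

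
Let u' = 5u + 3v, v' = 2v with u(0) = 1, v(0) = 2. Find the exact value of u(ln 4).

3040

A = [[5,3],[0,2]]; eigenvalues λ = 2, 5.
Eigenvectors: (1,-1) for λ=2, (-1,0) for λ=5.
From the initial condition, c_1 = -2, c_2 = -3.
u(ln 4) = (-2)(4^2)(1) + (-3)(4^5)(-1) = 3040.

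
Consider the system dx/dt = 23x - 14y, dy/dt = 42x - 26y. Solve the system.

x(t) = -2c_1e^(2t) + c_2e^(-5t), y(t) = -3c_1e^(2t) + 2c_2e^(-5t)

Coefficient matrix A = [[23, -14], [42, -26]].
Characteristic polynomial det(A - λI) = λ^2 + 3λ - 10 = 0.
Eigenvalues λ = 2, -5.
For λ=2: (A-λI) row 1 is [21, -14], so an eigenvector is (-2, -3).
For λ=-5: (A-λI) row 1 is [28, -14], so an eigenvector is (1, 2).
General solution: c_1e^(2t)(-2,-3) + c_2e^(-5t)(1,2).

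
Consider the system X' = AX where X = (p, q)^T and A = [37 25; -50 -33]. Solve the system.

Coefficient matrix A = [[37, 25], [-50, -33]].
Characteristic polynomial det(A - λI) = λ^2 - 4λ + 29 = 0.
Eigenvalues λ = 2 ± 5i (complex conjugate pair).
For λ=2+5i: an eigenvector is (-2,3) - i(1,-1) = (-2 - i, 3 + i).
A real fundamental pair from Re and Im of e^((2+5i)t)v: X_1 = e^(2t)(cos(5t)·(-2,3) + sin(5t)·(1,-1)), X_2 = e^(2t)(sin(5t)·(-2,3) - cos(5t)·(1,-1)).
General solution: K_1X_1 + K_2X_2.

p(t) = K_1e^(2t)sin(5t) - 2K_1e^(2t)cos(5t) - 2K_2e^(2t)sin(5t) - K_2e^(2t)cos(5t), q(t) = -K_1e^(2t)sin(5t) + 3K_1e^(2t)cos(5t) + 3K_2e^(2t)sin(5t) + K_2e^(2t)cos(5t)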